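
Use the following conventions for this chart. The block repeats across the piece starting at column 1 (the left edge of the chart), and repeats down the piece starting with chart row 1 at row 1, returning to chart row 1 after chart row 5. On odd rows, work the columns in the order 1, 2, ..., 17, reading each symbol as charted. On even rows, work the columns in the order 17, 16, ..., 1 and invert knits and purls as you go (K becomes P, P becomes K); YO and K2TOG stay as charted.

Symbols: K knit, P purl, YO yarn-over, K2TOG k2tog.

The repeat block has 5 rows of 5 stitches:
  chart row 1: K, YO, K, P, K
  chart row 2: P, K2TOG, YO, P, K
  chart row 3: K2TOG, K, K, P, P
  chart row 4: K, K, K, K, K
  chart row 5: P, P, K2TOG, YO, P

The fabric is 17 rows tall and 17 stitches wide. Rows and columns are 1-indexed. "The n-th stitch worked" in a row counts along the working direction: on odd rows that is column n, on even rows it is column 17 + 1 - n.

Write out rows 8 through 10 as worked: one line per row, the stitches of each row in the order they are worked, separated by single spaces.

== ROWS AS WORKED ==
P K2TOG K K P P K2TOG K K P P K2TOG K K P P K2TOG
K K K K K K K K K K K K K K K K K
K K K YO K2TOG K K K YO K2TOG K K K YO K2TOG K K

Derivation:
Row 8: chart row 3, WS - tiled (columns 1-17): K2TOG K K P P K2TOG K K P P K2TOG K K P P K2TOG K; work from column 17 back to 1 with K<->P swapped.
Row 9: chart row 4, RS - tile across columns 1-17 and work as-is.
Row 10: chart row 5, WS - tiled (columns 1-17): P P K2TOG YO P P P K2TOG YO P P P K2TOG YO P P P; work from column 17 back to 1 with K<->P swapped.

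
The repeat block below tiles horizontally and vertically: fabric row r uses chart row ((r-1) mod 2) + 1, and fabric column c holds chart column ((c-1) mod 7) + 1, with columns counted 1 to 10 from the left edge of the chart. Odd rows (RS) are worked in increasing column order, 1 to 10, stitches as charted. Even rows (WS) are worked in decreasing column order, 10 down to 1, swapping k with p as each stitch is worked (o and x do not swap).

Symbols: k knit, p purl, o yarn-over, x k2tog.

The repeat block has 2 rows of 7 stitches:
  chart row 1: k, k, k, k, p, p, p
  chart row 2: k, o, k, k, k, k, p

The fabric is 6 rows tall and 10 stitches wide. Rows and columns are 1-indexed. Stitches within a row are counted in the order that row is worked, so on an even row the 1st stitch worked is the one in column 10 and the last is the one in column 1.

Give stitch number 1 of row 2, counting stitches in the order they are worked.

Stitch:
p

Derivation:
For row 2: chart row = ((2-1) mod 2) + 1 = 2; this is a WS (even) row.
Chart row 2 tiled across columns 1-10: k o k k k k p k o k
Wrong side: read the tiled row from column 10 down to 1 and exchange k with p (leave o, x).
Row 2 as worked: p o p k p p p p o p
The 1st stitch worked is p.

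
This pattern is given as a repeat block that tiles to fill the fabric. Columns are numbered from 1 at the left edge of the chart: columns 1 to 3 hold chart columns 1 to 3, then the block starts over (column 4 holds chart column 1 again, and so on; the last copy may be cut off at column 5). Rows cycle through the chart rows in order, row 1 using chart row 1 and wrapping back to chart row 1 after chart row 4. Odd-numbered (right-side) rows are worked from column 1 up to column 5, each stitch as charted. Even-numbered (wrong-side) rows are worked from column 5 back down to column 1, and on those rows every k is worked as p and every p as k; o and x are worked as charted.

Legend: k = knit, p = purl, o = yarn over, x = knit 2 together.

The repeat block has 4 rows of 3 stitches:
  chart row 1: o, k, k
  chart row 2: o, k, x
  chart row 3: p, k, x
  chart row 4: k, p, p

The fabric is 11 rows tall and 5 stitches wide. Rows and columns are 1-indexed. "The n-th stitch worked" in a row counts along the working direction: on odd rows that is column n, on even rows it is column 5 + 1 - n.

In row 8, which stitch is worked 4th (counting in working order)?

For row 8: chart row = ((8-1) mod 4) + 1 = 4; this is a WS (even) row.
Chart row 4 tiled across columns 1-5: k p p k p
Wrong side: read the tiled row from column 5 down to 1 and exchange k with p (leave o, x).
Row 8 as worked: k p k k p
Counting 4 along the worked row gives k.

Stitch:
k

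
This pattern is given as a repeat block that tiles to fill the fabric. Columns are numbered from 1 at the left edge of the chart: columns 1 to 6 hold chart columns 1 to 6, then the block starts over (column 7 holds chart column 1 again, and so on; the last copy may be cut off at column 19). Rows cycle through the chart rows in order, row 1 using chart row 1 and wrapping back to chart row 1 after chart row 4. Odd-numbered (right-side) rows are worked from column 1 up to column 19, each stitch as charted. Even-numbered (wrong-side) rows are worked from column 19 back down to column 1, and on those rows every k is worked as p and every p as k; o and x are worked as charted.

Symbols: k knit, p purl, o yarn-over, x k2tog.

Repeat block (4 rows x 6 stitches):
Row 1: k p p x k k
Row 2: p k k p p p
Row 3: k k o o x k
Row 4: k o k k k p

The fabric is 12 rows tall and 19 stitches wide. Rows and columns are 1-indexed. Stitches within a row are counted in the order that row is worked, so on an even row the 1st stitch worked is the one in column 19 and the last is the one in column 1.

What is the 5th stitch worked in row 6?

== STITCH ==
p

Derivation:
Row 6 uses chart row ((6-1) mod 4)+1 = 2. Row 6 is even, so WS.
Chart row 2 tiled across columns 1-19: p k k p p p p k k p p p p k k p p p p
WS row: flip the tiled sequence (start at column 19) and apply k<->p; o and x stay.
Row 6 as worked: k k k k p p k k k k p p k k k k p p k
Stitch 5 in working order -> p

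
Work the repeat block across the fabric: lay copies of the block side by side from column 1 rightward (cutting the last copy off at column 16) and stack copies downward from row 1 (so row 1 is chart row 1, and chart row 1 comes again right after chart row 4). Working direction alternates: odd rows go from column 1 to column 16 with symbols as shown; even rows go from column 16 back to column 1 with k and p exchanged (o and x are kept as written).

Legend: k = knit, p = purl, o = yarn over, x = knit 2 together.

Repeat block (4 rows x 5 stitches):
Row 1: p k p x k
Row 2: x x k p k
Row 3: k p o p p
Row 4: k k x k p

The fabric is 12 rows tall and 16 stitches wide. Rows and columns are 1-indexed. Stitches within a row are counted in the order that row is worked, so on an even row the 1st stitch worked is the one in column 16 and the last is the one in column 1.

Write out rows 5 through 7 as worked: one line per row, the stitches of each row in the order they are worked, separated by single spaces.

Row 5: chart row 1, RS - tile across columns 1-16 and work as-is.
Row 6: chart row 2, WS - tiled (columns 1-16): x x k p k x x k p k x x k p k x; work from column 16 back to 1 with k<->p swapped.
Row 7: chart row 3, RS - tile across columns 1-16 and work as-is.

Result:
p k p x k p k p x k p k p x k p
x p k p x x p k p x x p k p x x
k p o p p k p o p p k p o p p k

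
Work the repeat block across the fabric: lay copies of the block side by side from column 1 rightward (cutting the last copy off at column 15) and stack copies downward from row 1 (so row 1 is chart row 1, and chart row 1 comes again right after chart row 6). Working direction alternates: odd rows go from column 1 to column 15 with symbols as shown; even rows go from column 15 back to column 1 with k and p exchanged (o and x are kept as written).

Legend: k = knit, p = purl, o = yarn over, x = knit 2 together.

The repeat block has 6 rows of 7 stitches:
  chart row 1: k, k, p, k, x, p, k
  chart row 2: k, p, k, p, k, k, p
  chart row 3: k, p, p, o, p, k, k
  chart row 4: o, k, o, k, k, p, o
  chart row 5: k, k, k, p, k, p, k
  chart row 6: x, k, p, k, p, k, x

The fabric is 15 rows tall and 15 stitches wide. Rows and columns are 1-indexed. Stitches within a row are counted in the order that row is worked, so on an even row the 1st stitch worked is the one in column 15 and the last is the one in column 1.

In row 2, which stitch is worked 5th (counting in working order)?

Row 2 uses chart row ((2-1) mod 6)+1 = 2. Row 2 is even, so WS.
Chart row 2 tiled across columns 1-15: k p k p k k p k p k p k k p k
Wrong side: read the tiled row from column 15 down to 1 and exchange k with p (leave o, x).
Row 2 as worked: p k p p k p k p k p p k p k p
Stitch 5 in working order -> k

Stitch:
k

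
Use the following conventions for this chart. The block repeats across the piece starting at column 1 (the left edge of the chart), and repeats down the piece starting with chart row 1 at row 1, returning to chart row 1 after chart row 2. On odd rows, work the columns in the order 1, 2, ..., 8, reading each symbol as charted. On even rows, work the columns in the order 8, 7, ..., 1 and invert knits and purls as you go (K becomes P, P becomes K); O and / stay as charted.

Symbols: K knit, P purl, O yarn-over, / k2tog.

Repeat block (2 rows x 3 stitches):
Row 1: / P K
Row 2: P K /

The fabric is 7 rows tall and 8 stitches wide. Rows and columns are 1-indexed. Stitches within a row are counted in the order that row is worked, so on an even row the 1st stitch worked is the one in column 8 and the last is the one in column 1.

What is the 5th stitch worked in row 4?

Row 4 uses chart row ((4-1) mod 2)+1 = 2. Row 4 is even, so WS.
Chart row 2 tiled across columns 1-8: P K / P K / P K
Wrong side: read the tiled row from column 8 down to 1 and exchange K with P (leave O, /).
Row 4 as worked: P K / P K / P K
The 5th stitch worked is K.

Result:
K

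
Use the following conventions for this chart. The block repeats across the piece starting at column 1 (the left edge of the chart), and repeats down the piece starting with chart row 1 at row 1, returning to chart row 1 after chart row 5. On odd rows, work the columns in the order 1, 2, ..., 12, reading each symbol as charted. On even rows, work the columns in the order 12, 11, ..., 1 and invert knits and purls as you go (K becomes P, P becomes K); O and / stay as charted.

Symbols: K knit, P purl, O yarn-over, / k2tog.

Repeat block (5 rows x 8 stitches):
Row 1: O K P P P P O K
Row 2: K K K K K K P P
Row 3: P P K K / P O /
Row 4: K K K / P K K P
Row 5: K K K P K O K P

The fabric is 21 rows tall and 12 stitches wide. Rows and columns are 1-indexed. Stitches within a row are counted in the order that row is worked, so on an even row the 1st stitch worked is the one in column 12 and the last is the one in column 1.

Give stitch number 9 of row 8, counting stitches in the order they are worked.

== STITCH ==
P

Derivation:
Row 8: (8-1) mod 5 = 2, so use chart row 3. Even row -> WS.
Chart row 3 tiled across columns 1-12: P P K K / P O / P P K K
WS row: flip the tiled sequence (start at column 12) and apply K<->P; O and / stay.
Row 8 as worked: P P K K / O K / P P K K
Counting 9 along the worked row gives P.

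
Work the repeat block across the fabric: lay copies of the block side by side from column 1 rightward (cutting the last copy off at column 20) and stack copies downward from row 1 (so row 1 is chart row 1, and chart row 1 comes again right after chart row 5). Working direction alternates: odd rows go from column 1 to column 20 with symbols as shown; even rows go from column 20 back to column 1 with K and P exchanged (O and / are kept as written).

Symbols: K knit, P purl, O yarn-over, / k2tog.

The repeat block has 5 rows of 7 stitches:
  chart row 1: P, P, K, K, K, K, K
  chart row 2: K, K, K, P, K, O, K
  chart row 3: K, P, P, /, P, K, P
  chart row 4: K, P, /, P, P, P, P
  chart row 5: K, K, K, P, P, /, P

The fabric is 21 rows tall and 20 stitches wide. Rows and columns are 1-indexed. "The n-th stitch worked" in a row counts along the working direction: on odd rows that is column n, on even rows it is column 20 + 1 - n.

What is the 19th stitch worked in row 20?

Row 20: (20-1) mod 5 = 4, so use chart row 5. Even row -> WS.
Chart row 5 tiled across columns 1-20: K K K P P / P K K K P P / P K K K P P /
WS row: flip the tiled sequence (start at column 20) and apply K<->P; O and / stay.
Row 20 as worked: / K K P P P K / K K P P P K / K K P P P
Counting 19 along the worked row gives P.

== STITCH ==
P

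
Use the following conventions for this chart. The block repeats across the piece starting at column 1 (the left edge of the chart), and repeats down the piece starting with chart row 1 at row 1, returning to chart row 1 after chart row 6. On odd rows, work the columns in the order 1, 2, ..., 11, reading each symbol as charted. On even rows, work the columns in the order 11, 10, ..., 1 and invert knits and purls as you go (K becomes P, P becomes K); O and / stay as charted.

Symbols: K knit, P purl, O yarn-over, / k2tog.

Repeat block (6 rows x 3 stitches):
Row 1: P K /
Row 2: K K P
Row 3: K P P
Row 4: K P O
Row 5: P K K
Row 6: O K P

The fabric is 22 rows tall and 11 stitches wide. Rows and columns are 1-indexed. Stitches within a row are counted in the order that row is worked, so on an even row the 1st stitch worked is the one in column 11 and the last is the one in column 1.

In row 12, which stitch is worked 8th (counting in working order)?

== STITCH ==
O

Derivation:
Row 12: (12-1) mod 6 = 5, so use chart row 6. Even row -> WS.
Chart row 6 tiled across columns 1-11: O K P O K P O K P O K
WS: work from column 11 back to column 1 (reverse the tiled row), swapping K<->P (O and / unchanged).
Row 12 as worked: P O K P O K P O K P O
The 8th stitch worked is O.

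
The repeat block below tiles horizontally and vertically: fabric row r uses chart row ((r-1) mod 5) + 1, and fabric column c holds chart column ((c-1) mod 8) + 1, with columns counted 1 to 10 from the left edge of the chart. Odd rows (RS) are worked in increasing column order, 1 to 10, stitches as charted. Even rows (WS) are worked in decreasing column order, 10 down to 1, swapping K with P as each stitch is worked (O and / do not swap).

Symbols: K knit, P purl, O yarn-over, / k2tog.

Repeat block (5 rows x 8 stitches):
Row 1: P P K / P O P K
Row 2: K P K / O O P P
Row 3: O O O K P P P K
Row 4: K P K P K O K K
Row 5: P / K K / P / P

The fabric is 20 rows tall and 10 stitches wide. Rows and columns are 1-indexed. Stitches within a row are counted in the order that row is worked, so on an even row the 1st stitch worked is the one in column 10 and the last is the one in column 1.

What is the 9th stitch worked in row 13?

Result:
O

Derivation:
Row 13: (13-1) mod 5 = 2, so use chart row 3. Odd row -> RS.
Chart row 3 tiled across columns 1-10: O O O K P P P K O O
RS row: no reversal, no swap; stitch n worked = column n.
Stitch 9 in working order -> O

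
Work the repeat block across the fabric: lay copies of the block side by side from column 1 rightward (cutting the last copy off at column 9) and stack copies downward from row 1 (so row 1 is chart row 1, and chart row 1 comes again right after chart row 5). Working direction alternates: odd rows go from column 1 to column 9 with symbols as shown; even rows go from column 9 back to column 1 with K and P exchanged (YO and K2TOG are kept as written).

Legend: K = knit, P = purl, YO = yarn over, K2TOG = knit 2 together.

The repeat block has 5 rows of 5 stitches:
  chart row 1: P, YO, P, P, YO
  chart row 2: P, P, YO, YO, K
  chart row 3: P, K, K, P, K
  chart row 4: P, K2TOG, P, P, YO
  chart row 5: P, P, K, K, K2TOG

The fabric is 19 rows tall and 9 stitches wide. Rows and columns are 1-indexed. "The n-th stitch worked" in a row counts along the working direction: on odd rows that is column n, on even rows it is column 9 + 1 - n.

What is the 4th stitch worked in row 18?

Row 18: (18-1) mod 5 = 2, so use chart row 3. Even row -> WS.
Chart row 3 tiled across columns 1-9: P K K P K P K K P
WS: work from column 9 back to column 1 (reverse the tiled row), swapping K<->P (YO and K2TOG unchanged).
Row 18 as worked: K P P K P K P P K
Counting 4 along the worked row gives K.

Result:
K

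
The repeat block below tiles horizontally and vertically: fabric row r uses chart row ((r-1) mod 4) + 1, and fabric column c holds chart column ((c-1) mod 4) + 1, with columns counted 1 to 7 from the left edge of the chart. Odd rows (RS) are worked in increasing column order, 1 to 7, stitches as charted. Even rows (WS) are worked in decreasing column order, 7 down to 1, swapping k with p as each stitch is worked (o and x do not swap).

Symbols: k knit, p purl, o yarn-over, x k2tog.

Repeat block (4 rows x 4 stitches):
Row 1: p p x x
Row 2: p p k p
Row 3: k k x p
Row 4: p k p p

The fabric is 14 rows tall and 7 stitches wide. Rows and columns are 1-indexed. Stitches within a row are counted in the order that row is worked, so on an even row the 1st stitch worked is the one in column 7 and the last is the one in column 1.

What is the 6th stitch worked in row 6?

Stitch:
k

Derivation:
For row 6: chart row = ((6-1) mod 4) + 1 = 2; this is a WS (even) row.
Chart row 2 tiled across columns 1-7: p p k p p p k
WS: work from column 7 back to column 1 (reverse the tiled row), swapping k<->p (o and x unchanged).
Row 6 as worked: p k k k p k k
Counting 6 along the worked row gives k.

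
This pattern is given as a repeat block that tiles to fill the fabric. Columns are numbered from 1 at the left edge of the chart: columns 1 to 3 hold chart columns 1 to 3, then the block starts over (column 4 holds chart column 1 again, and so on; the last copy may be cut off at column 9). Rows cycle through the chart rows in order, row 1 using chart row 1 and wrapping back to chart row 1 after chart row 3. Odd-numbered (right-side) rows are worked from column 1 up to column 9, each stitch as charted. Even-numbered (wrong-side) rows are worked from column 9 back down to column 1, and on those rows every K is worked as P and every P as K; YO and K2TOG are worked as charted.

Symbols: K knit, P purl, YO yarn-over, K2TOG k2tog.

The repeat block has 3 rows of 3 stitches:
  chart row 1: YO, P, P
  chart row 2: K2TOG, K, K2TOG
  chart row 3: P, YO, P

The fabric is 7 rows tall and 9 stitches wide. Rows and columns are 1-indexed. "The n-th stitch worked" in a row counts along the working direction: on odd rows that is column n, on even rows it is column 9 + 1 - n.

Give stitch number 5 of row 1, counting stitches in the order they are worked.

For row 1: chart row = ((1-1) mod 3) + 1 = 1; this is a RS (odd) row.
Chart row 1 tiled across columns 1-9: YO P P YO P P YO P P
RS: work column 1 to column 9, symbols as charted — the tiled row is the row as worked.
The 5th stitch worked is P.

== STITCH ==
P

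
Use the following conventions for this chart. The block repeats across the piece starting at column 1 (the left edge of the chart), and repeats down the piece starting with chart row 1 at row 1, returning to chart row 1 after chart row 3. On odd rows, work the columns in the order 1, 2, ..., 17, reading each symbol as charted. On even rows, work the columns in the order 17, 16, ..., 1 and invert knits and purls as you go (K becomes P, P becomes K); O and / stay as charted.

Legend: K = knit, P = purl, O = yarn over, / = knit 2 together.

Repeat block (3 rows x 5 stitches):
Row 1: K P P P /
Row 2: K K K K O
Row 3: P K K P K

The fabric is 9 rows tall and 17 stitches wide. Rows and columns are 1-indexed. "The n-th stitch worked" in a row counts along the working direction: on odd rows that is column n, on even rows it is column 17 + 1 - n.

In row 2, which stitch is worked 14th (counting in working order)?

Result:
P

Derivation:
Row 2 uses chart row ((2-1) mod 3)+1 = 2. Row 2 is even, so WS.
Chart row 2 tiled across columns 1-17: K K K K O K K K K O K K K K O K K
WS: work from column 17 back to column 1 (reverse the tiled row), swapping K<->P (O and / unchanged).
Row 2 as worked: P P O P P P P O P P P P O P P P P
Counting 14 along the worked row gives P.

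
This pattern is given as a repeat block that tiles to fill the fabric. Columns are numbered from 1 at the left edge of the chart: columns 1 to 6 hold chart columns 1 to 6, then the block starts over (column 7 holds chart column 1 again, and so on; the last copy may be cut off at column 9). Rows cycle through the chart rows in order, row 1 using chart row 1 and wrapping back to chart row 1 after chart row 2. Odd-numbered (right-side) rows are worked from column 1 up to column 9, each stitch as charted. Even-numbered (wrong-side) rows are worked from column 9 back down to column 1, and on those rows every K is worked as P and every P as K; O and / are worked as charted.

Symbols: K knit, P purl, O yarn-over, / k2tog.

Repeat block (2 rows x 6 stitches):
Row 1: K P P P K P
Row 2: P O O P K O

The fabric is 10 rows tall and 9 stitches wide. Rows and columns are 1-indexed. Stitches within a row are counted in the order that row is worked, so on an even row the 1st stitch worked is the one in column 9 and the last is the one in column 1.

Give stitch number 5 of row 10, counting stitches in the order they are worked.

== STITCH ==
P

Derivation:
Row 10 uses chart row ((10-1) mod 2)+1 = 2. Row 10 is even, so WS.
Chart row 2 tiled across columns 1-9: P O O P K O P O O
WS: work from column 9 back to column 1 (reverse the tiled row), swapping K<->P (O and / unchanged).
Row 10 as worked: O O K O P K O O K
The 5th stitch worked is P.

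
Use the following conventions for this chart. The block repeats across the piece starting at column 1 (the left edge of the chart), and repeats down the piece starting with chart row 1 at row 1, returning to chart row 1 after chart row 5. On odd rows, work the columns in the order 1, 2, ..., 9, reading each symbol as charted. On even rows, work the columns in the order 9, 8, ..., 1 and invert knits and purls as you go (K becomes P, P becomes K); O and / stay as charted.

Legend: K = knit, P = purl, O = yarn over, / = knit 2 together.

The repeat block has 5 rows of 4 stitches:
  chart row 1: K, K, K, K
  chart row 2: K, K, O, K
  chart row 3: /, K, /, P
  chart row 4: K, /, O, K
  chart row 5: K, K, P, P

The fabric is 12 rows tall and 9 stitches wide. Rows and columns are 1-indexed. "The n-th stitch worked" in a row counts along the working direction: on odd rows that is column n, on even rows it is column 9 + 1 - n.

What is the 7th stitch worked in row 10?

Row 10 uses chart row ((10-1) mod 5)+1 = 5. Row 10 is even, so WS.
Chart row 5 tiled across columns 1-9: K K P P K K P P K
WS row: flip the tiled sequence (start at column 9) and apply K<->P; O and / stay.
Row 10 as worked: P K K P P K K P P
Counting 7 along the worked row gives K.

Stitch:
K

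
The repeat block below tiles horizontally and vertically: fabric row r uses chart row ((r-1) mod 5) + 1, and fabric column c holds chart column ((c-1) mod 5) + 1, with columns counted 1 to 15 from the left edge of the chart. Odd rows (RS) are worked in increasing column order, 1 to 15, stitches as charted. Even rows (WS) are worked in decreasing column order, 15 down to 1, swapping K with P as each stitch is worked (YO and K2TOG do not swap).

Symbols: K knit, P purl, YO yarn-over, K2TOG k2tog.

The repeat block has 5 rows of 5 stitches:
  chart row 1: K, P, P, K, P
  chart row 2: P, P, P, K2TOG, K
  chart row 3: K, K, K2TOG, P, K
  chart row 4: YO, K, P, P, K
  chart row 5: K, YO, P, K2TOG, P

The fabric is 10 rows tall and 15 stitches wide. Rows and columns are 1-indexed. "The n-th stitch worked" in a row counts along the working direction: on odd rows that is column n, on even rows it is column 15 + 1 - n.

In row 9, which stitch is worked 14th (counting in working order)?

Row 9 uses chart row ((9-1) mod 5)+1 = 4. Row 9 is odd, so RS.
Chart row 4 tiled across columns 1-15: YO K P P K YO K P P K YO K P P K
RS row: no reversal, no swap; stitch n worked = column n.
Stitch 14 in working order -> P

Stitch:
P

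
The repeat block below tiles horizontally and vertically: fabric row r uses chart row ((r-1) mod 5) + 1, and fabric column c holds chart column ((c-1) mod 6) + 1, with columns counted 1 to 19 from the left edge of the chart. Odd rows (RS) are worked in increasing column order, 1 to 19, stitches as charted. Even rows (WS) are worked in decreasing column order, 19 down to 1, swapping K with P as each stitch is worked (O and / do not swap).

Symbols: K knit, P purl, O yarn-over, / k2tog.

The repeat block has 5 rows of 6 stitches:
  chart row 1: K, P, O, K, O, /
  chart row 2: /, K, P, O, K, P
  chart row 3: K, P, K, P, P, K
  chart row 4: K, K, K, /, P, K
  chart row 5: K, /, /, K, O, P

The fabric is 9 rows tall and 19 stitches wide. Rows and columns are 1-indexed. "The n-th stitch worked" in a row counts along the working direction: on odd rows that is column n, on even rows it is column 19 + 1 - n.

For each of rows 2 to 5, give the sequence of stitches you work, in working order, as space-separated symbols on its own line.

Row 2: chart row 2, WS - tiled (columns 1-19): / K P O K P / K P O K P / K P O K P /; work from column 19 back to 1 with K<->P swapped.
Row 3: chart row 3, RS - tile across columns 1-19 and work as-is.
Row 4: chart row 4, WS - tiled (columns 1-19): K K K / P K K K K / P K K K K / P K K; work from column 19 back to 1 with K<->P swapped.
Row 5: chart row 5, RS - tile across columns 1-19 and work as-is.

Result:
/ K P O K P / K P O K P / K P O K P /
K P K P P K K P K P P K K P K P P K K
P P K / P P P P K / P P P P K / P P P
K / / K O P K / / K O P K / / K O P K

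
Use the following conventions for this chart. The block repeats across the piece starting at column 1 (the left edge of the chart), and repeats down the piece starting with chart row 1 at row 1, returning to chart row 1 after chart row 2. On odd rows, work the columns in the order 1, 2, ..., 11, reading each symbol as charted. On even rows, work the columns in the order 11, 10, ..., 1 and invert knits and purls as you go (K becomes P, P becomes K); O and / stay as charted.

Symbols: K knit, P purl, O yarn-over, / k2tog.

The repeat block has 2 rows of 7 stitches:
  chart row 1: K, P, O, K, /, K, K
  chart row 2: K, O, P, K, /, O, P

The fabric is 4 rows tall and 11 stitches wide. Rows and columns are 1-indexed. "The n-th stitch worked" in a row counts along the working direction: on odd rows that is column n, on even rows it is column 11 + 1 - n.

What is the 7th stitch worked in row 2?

Stitch:
/

Derivation:
Row 2 uses chart row ((2-1) mod 2)+1 = 2. Row 2 is even, so WS.
Chart row 2 tiled across columns 1-11: K O P K / O P K O P K
WS row: flip the tiled sequence (start at column 11) and apply K<->P; O and / stay.
Row 2 as worked: P K O P K O / P K O P
The 7th stitch worked is /.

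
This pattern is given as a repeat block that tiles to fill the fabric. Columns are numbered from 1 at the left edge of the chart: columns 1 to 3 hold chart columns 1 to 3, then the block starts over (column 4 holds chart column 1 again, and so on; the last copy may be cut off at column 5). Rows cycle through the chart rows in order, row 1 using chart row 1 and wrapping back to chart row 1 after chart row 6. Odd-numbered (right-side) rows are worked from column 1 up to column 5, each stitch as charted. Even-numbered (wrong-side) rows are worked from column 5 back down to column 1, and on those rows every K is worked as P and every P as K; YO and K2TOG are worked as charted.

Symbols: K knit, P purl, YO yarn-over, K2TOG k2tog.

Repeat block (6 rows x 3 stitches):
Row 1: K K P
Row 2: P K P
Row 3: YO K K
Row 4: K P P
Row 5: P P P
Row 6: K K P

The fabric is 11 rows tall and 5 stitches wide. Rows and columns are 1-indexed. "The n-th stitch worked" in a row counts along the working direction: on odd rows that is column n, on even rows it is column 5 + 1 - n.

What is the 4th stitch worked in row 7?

== STITCH ==
K

Derivation:
Row 7: (7-1) mod 6 = 0, so use chart row 1. Odd row -> RS.
Chart row 1 tiled across columns 1-5: K K P K K
RS row: no reversal, no swap; stitch n worked = column n.
Counting 4 along the worked row gives K.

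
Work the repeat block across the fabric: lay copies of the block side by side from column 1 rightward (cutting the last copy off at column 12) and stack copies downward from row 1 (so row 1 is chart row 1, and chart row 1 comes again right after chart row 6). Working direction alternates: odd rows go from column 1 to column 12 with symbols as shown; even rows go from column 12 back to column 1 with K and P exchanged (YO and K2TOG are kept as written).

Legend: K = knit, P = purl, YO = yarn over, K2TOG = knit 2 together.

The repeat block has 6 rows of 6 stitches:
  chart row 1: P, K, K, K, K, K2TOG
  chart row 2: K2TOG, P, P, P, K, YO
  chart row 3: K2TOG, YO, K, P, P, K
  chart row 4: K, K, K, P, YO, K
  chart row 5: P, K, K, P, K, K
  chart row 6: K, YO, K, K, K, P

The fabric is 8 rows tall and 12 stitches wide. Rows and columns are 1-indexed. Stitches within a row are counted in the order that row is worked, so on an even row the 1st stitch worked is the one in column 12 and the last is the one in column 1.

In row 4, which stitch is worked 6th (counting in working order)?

For row 4: chart row = ((4-1) mod 6) + 1 = 4; this is a WS (even) row.
Chart row 4 tiled across columns 1-12: K K K P YO K K K K P YO K
WS: work from column 12 back to column 1 (reverse the tiled row), swapping K<->P (YO and K2TOG unchanged).
Row 4 as worked: P YO K P P P P YO K P P P
The 6th stitch worked is P.

== STITCH ==
P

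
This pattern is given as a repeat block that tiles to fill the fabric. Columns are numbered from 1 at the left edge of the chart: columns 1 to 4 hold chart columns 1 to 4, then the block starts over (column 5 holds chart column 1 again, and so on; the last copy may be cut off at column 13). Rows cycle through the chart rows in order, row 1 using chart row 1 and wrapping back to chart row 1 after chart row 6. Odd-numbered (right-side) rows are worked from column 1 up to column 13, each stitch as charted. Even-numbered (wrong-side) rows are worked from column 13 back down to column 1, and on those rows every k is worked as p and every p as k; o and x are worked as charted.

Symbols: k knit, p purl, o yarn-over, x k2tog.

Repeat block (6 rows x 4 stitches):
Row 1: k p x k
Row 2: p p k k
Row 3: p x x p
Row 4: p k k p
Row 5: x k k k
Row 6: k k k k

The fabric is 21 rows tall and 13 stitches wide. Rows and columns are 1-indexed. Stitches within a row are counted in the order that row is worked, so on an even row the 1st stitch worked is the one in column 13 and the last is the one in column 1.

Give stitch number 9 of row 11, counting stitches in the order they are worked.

Row 11: (11-1) mod 6 = 4, so use chart row 5. Odd row -> RS.
Chart row 5 tiled across columns 1-13: x k k k x k k k x k k k x
Right side: take the tiled row as-is (worked left to right from column 1).
Counting 9 along the worked row gives x.

== STITCH ==
x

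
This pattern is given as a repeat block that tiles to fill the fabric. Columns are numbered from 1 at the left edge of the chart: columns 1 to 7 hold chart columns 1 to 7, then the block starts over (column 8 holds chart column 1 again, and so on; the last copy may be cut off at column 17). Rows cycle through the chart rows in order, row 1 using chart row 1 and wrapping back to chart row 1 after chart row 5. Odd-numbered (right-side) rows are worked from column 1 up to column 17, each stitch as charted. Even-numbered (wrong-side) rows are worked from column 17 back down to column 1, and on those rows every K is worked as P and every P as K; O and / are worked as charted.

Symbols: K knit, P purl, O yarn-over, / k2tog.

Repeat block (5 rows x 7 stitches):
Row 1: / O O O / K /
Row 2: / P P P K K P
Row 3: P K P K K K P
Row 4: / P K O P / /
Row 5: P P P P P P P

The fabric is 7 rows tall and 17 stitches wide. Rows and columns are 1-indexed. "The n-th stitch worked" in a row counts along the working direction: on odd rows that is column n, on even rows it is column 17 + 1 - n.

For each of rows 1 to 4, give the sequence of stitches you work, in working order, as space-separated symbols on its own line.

Row 1: chart row 1, RS - tile across columns 1-17 and work as-is.
Row 2: chart row 2, WS - tiled (columns 1-17): / P P P K K P / P P P K K P / P P; work from column 17 back to 1 with K<->P swapped.
Row 3: chart row 3, RS - tile across columns 1-17 and work as-is.
Row 4: chart row 4, WS - tiled (columns 1-17): / P K O P / / / P K O P / / / P K; work from column 17 back to 1 with K<->P swapped.

== ROWS AS WORKED ==
/ O O O / K / / O O O / K / / O O
K K / K P P K K K / K P P K K K /
P K P K K K P P K P K K K P P K P
P K / / / K O P K / / / K O P K /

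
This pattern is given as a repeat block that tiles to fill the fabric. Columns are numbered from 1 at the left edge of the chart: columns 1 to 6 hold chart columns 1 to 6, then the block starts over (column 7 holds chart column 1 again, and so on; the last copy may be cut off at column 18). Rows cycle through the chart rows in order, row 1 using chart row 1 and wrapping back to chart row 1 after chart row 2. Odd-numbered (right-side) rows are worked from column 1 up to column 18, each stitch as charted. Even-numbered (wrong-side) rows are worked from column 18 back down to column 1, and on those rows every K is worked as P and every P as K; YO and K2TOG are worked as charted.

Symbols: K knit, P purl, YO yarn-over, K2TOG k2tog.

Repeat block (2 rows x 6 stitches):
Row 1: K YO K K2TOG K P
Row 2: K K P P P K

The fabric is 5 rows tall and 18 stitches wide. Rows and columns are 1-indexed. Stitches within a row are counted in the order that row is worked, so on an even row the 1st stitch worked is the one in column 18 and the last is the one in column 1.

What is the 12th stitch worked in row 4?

For row 4: chart row = ((4-1) mod 2) + 1 = 2; this is a WS (even) row.
Chart row 2 tiled across columns 1-18: K K P P P K K K P P P K K K P P P K
WS row: flip the tiled sequence (start at column 18) and apply K<->P; YO and K2TOG stay.
Row 4 as worked: P K K K P P P K K K P P P K K K P P
The 12th stitch worked is P.

== STITCH ==
P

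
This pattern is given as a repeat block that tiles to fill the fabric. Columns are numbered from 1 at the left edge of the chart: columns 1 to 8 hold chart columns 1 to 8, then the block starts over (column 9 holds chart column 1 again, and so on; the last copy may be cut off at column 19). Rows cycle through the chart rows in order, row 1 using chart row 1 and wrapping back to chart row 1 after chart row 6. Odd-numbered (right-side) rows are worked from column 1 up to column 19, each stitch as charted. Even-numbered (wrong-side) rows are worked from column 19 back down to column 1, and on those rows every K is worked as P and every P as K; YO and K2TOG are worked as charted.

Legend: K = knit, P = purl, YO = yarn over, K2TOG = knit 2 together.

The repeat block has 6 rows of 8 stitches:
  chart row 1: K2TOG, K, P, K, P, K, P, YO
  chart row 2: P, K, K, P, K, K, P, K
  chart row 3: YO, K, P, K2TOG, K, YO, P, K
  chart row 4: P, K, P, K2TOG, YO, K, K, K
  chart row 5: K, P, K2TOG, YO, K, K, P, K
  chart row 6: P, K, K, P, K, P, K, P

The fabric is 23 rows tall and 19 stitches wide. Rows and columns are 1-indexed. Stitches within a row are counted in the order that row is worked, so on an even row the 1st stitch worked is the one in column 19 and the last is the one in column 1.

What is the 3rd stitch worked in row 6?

Result:
K

Derivation:
Row 6: (6-1) mod 6 = 5, so use chart row 6. Even row -> WS.
Chart row 6 tiled across columns 1-19: P K K P K P K P P K K P K P K P P K K
WS: work from column 19 back to column 1 (reverse the tiled row), swapping K<->P (YO and K2TOG unchanged).
Row 6 as worked: P P K K P K P K P P K K P K P K P P K
The 3rd stitch worked is K.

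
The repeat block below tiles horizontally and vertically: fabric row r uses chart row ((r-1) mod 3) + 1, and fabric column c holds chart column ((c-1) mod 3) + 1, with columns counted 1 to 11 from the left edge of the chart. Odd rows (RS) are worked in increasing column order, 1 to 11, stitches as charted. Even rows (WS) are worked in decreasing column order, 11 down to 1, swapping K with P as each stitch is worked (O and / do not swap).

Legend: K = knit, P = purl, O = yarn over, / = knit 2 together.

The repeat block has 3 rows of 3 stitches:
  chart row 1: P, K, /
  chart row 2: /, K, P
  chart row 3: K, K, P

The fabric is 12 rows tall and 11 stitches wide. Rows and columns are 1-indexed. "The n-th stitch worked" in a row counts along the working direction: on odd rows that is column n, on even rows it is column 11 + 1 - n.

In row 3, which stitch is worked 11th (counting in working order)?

Result:
K

Derivation:
For row 3: chart row = ((3-1) mod 3) + 1 = 3; this is a RS (odd) row.
Chart row 3 tiled across columns 1-11: K K P K K P K K P K K
RS row: no reversal, no swap; stitch n worked = column n.
The 11th stitch worked is K.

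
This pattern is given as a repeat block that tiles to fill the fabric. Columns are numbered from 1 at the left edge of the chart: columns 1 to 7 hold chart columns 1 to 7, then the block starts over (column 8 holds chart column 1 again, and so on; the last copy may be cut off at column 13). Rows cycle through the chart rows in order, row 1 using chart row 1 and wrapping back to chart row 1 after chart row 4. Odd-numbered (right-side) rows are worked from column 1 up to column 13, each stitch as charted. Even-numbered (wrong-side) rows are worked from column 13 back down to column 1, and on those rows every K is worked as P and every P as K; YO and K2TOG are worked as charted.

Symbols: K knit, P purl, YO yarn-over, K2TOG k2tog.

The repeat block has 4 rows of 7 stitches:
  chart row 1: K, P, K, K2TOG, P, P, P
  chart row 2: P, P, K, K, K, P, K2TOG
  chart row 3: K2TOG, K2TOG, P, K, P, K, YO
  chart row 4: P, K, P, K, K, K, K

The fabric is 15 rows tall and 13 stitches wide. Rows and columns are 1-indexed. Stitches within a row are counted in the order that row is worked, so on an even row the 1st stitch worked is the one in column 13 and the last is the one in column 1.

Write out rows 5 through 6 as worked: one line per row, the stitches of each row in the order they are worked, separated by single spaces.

Row 5: chart row 1, RS - tile across columns 1-13 and work as-is.
Row 6: chart row 2, WS - tiled (columns 1-13): P P K K K P K2TOG P P K K K P; work from column 13 back to 1 with K<->P swapped.

Result:
K P K K2TOG P P P K P K K2TOG P P
K P P P K K K2TOG K P P P K K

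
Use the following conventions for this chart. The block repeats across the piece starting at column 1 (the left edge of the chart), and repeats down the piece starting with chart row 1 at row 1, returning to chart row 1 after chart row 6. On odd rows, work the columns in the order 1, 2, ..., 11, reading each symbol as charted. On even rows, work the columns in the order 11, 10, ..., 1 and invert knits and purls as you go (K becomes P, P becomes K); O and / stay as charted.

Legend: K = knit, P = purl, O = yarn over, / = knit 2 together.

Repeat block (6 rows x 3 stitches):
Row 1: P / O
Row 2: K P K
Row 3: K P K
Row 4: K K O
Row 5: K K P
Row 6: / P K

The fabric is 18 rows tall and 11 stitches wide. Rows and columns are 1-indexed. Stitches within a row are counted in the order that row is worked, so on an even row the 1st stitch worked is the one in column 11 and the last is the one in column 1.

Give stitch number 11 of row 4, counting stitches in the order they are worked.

For row 4: chart row = ((4-1) mod 6) + 1 = 4; this is a WS (even) row.
Chart row 4 tiled across columns 1-11: K K O K K O K K O K K
Wrong side: read the tiled row from column 11 down to 1 and exchange K with P (leave O, /).
Row 4 as worked: P P O P P O P P O P P
The 11th stitch worked is P.

Stitch:
P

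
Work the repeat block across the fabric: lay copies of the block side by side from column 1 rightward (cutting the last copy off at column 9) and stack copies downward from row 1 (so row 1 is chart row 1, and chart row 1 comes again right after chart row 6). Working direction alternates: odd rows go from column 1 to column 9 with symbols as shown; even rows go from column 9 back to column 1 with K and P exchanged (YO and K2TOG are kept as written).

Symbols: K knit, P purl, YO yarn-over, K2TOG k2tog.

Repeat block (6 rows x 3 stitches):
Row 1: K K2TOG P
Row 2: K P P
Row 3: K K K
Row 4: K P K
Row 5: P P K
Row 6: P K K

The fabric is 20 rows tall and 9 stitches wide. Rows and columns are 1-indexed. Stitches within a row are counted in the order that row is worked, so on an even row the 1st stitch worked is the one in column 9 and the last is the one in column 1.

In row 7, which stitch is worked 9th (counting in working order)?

Row 7: (7-1) mod 6 = 0, so use chart row 1. Odd row -> RS.
Chart row 1 tiled across columns 1-9: K K2TOG P K K2TOG P K K2TOG P
RS row: no reversal, no swap; stitch n worked = column n.
The 9th stitch worked is P.

== STITCH ==
P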